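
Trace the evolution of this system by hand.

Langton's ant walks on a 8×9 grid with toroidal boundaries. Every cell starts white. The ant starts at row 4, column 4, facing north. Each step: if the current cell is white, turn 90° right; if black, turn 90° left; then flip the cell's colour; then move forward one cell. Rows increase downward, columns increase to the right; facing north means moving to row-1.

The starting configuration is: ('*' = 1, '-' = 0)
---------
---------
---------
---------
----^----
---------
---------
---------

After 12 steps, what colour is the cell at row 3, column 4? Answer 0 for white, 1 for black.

k=0  ---------
---------
---------
---------
----^----
---------
---------
---------
k=1  ---------
---------
---------
---------
----*>---
---------
---------
---------
k=2  ---------
---------
---------
---------
----**---
-----v---
---------
---------
k=3  ---------
---------
---------
---------
----**---
----<*---
---------
---------
k=4  ---------
---------
---------
---------
----^*---
----**---
---------
---------
k=5  ---------
---------
---------
---------
---<-*---
----**---
---------
---------
k=6  ---------
---------
---------
---^-----
---*-*---
----**---
---------
---------
k=7  ---------
---------
---------
---*>----
---*-*---
----**---
---------
---------
k=8  ---------
---------
---------
---**----
---*v*---
----**---
---------
---------
k=9  ---------
---------
---------
---**----
---<**---
----**---
---------
---------
k=10  ---------
---------
---------
---**----
----**---
---v**---
---------
---------
k=11  ---------
---------
---------
---**----
----**---
--<***---
---------
---------
k=12  ---------
---------
---------
---**----
--^-**---
--****---
---------
---------

1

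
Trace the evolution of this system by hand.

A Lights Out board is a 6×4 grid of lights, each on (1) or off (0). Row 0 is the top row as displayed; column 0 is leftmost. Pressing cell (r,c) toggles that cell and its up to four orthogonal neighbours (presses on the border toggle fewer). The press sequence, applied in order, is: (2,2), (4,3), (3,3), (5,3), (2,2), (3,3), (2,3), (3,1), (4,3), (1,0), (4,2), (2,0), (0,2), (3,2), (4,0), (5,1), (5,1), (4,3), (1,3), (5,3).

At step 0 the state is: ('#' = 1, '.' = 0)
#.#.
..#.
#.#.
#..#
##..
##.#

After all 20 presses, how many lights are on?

9

step 0: #.#.
..#.
#.#.
#..#
##..
##.#
step 1: #.#.
....
##.#
#.##
##..
##.#
step 2: #.#.
....
##.#
#.#.
####
##..
step 3: #.#.
....
##..
#..#
###.
##..
step 4: #.#.
....
##..
#..#
####
####
step 5: #.#.
..#.
#.##
#.##
####
####
step 6: #.#.
..#.
#.#.
#...
###.
####
step 7: #.#.
..##
#..#
#..#
###.
####
step 8: #.#.
..##
##.#
.###
#.#.
####
step 9: #.#.
..##
##.#
.##.
#..#
###.
step 10: ..#.
####
.#.#
.##.
#..#
###.
step 11: ..#.
####
.#.#
.#..
###.
##..
step 12: ..#.
.###
#..#
##..
###.
##..
step 13: .#.#
.#.#
#..#
##..
###.
##..
step 14: .#.#
.#.#
#.##
#.##
##..
##..
step 15: .#.#
.#.#
#.##
..##
....
.#..
step 16: .#.#
.#.#
#.##
..##
.#..
#.#.
step 17: .#.#
.#.#
#.##
..##
....
.#..
step 18: .#.#
.#.#
#.##
..#.
..##
.#.#
step 19: .#..
.##.
#.#.
..#.
..##
.#.#
step 20: .#..
.##.
#.#.
..#.
..#.
.##.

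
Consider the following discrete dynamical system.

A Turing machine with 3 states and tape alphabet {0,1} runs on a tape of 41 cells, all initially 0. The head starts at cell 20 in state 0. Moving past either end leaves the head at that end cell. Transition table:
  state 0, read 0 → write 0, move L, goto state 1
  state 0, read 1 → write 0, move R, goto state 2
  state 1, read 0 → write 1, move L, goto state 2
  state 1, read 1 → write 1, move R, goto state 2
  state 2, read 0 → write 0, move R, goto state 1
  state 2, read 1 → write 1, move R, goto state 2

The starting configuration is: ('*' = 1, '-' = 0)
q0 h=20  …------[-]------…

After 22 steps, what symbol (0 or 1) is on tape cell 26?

k=0  q0 h=20  …------[-]------…
k=1  q1 h=19  …------[-]------…
k=2  q2 h=18  …------[-]*-----…
k=3  q1 h=19  …------[*]------…
k=4  q2 h=20  …-----*[-]------…
k=5  q1 h=21  …----*-[-]------…
k=6  q2 h=20  …-----*[-]*-----…
k=7  q1 h=21  …----*-[*]------…
k=8  q2 h=22  …---*-*[-]------…
k=9  q1 h=23  …--*-*-[-]------…
k=10  q2 h=22  …---*-*[-]*-----…
k=11  q1 h=23  …--*-*-[*]------…
k=12  q2 h=24  …-*-*-*[-]------…
k=13  q1 h=25  …*-*-*-[-]------…
k=14  q2 h=24  …-*-*-*[-]*-----…
k=15  q1 h=25  …*-*-*-[*]------…
k=16  q2 h=26  …-*-*-*[-]------…
k=17  q1 h=27  …*-*-*-[-]------…
k=18  q2 h=26  …-*-*-*[-]*-----…
k=19  q1 h=27  …*-*-*-[*]------…
k=20  q2 h=28  …-*-*-*[-]------…
k=21  q1 h=29  …*-*-*-[-]------…
k=22  q2 h=28  …-*-*-*[-]*-----…

0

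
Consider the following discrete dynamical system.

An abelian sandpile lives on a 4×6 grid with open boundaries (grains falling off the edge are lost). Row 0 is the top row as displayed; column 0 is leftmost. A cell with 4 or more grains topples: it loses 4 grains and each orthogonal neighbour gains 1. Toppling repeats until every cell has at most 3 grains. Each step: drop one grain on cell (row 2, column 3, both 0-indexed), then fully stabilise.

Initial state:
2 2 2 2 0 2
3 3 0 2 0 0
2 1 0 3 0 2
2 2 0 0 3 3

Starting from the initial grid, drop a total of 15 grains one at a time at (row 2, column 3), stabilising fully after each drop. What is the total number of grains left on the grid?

k=0  2 2 2 2 0 2
3 3 0 2 0 0
2 1 0 3 0 2
2 2 0 0 3 3
k=1  2 2 2 2 0 2
3 3 0 3 0 0
2 1 1 0 1 2
2 2 0 1 3 3
k=2  2 2 2 2 0 2
3 3 0 3 0 0
2 1 1 1 1 2
2 2 0 1 3 3
k=3  2 2 2 2 0 2
3 3 0 3 0 0
2 1 1 2 1 2
2 2 0 1 3 3
k=4  2 2 2 2 0 2
3 3 0 3 0 0
2 1 1 3 1 2
2 2 0 1 3 3
k=5  2 2 2 3 0 2
3 3 1 0 1 0
2 1 2 1 2 2
2 2 0 2 3 3
k=6  2 2 2 3 0 2
3 3 1 0 1 0
2 1 2 2 2 2
2 2 0 2 3 3
k=7  2 2 2 3 0 2
3 3 1 0 1 0
2 1 2 3 2 2
2 2 0 2 3 3
k=8  2 2 2 3 0 2
3 3 1 1 1 0
2 1 3 0 3 2
2 2 0 3 3 3
k=9  2 2 2 3 0 2
3 3 1 1 1 0
2 1 3 1 3 2
2 2 0 3 3 3
k=10  2 2 2 3 0 2
3 3 1 1 1 0
2 1 3 2 3 2
2 2 0 3 3 3
k=11  2 2 2 3 0 2
3 3 1 1 1 0
2 1 3 3 3 2
2 2 0 3 3 3
k=12  2 2 2 3 0 2
3 3 2 2 2 1
2 2 0 3 2 0
2 2 2 1 2 1
k=13  2 2 2 3 0 2
3 3 2 3 2 1
2 2 1 0 3 0
2 2 2 2 2 1
k=14  2 2 2 3 0 2
3 3 2 3 2 1
2 2 1 1 3 0
2 2 2 2 2 1
k=15  2 2 2 3 0 2
3 3 2 3 2 1
2 2 1 2 3 0
2 2 2 2 2 1

46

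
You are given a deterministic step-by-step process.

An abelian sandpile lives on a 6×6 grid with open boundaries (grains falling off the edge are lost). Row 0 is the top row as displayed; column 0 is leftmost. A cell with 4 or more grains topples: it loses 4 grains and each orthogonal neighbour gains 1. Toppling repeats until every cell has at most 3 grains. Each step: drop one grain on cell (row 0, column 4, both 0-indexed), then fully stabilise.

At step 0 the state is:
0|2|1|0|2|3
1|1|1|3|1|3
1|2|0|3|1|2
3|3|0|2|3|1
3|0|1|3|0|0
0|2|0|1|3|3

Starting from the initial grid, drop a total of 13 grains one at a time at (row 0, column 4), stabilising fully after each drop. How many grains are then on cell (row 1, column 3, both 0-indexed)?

2

t=0: 0|2|1|0|2|3
1|1|1|3|1|3
1|2|0|3|1|2
3|3|0|2|3|1
3|0|1|3|0|0
0|2|0|1|3|3
t=1: 0|2|1|0|3|3
1|1|1|3|1|3
1|2|0|3|1|2
3|3|0|2|3|1
3|0|1|3|0|0
0|2|0|1|3|3
t=2: 0|2|1|1|1|1
1|1|1|3|3|0
1|2|0|3|1|3
3|3|0|2|3|1
3|0|1|3|0|0
0|2|0|1|3|3
t=3: 0|2|1|1|2|1
1|1|1|3|3|0
1|2|0|3|1|3
3|3|0|2|3|1
3|0|1|3|0|0
0|2|0|1|3|3
t=4: 0|2|1|1|3|1
1|1|1|3|3|0
1|2|0|3|1|3
3|3|0|2|3|1
3|0|1|3|0|0
0|2|0|1|3|3
t=5: 0|2|1|3|1|2
1|1|2|1|1|1
1|2|1|0|3|3
3|3|0|3|3|1
3|0|1|3|0|0
0|2|0|1|3|3
t=6: 0|2|1|3|2|2
1|1|2|1|1|1
1|2|1|0|3|3
3|3|0|3|3|1
3|0|1|3|0|0
0|2|0|1|3|3
t=7: 0|2|1|3|3|2
1|1|2|1|1|1
1|2|1|0|3|3
3|3|0|3|3|1
3|0|1|3|0|0
0|2|0|1|3|3
t=8: 0|2|2|0|1|3
1|1|2|2|2|1
1|2|1|0|3|3
3|3|0|3|3|1
3|0|1|3|0|0
0|2|0|1|3|3
t=9: 0|2|2|0|2|3
1|1|2|2|2|1
1|2|1|0|3|3
3|3|0|3|3|1
3|0|1|3|0|0
0|2|0|1|3|3
t=10: 0|2|2|0|3|3
1|1|2|2|2|1
1|2|1|0|3|3
3|3|0|3|3|1
3|0|1|3|0|0
0|2|0|1|3|3
t=11: 0|2|2|1|1|0
1|1|2|2|3|2
1|2|1|0|3|3
3|3|0|3|3|1
3|0|1|3|0|0
0|2|0|1|3|3
t=12: 0|2|2|1|2|0
1|1|2|2|3|2
1|2|1|0|3|3
3|3|0|3|3|1
3|0|1|3|0|0
0|2|0|1|3|3
t=13: 0|2|2|1|3|0
1|1|2|2|3|2
1|2|1|0|3|3
3|3|0|3|3|1
3|0|1|3|0|0
0|2|0|1|3|3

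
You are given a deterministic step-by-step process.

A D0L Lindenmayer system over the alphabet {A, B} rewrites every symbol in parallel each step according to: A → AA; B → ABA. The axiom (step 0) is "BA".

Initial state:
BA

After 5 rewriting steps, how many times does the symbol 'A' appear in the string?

94

0) BA
1) ABAAA
2) AAABAAAAAAA
3) AAAAAAABAAAAAAAAAAAAAAA
4) AAAAAAAAAAAAAAABAAAAAAAAAAAAAAAAAAAAAAAAAAAAAAA
5) AAAAAAAAAAAAAAAAAAAAAAAAAAAAAAABAAAAAAAAAAAAAAAAAAAAAAAAAAAAAAAAAAAAAAAAAAAAAAAAAAAAAAAAAAAAAAA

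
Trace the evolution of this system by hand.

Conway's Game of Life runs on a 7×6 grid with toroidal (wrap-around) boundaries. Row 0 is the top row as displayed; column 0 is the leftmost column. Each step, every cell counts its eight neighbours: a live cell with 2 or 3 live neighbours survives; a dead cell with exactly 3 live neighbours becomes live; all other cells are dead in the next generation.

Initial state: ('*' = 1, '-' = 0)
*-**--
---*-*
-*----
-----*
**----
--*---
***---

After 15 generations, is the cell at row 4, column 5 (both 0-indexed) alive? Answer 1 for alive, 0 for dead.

0) *-**--
---*-*
-*----
-----*
**----
--*---
***---
1) *--***
**-**-
*---*-
-*----
**----
--*---
*-----
2) --**--
-**---
*-***-
-*---*
***---
*-----
**-**-
3) *---*-
----*-
*--***
----**
--*--*
---*--
**-***
4) **----
*-----
*--*--
------
---*-*
-*-*--
****--
5) -----*
*----*
------
----*-
--*-*-
-*-*--
---*--
6) *---**
*----*
-----*
---*--
--*-*-
---**-
--*-*-
7) **-**-
------
*---**
---**-
--*-*-
--*-**
------
8) ------
-*-*--
---***
------
--*---
----**
***---
9) *-----
--**--
--***-
---**-
------
*-**-*
**---*
10) *-*--*
-**-*-
------
--*-*-
--*--*
--*-**
--*-*-
11) *-*-**
****-*
-**---
---*--
-**--*
-**-**
*-*-*-
12) ------
------
----*-
*--*--
-*---*
----*-
--*---
13) ------
------
------
*---**
*---**
------
------
14) ------
------
-----*
*---*-
*---*-
-----*
------
15) ------
------
-----*
*---*-
*---*-
-----*
------

0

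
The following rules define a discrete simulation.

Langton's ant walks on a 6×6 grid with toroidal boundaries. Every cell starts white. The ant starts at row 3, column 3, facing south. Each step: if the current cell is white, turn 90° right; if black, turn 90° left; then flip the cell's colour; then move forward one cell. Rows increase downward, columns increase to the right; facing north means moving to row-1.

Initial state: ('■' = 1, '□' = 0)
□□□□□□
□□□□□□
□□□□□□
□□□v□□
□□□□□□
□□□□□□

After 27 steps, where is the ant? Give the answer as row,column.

k=0  □□□□□□
□□□□□□
□□□□□□
□□□v□□
□□□□□□
□□□□□□
k=1  □□□□□□
□□□□□□
□□□□□□
□□<■□□
□□□□□□
□□□□□□
k=2  □□□□□□
□□□□□□
□□^□□□
□□■■□□
□□□□□□
□□□□□□
k=3  □□□□□□
□□□□□□
□□■>□□
□□■■□□
□□□□□□
□□□□□□
k=4  □□□□□□
□□□□□□
□□■■□□
□□■v□□
□□□□□□
□□□□□□
k=5  □□□□□□
□□□□□□
□□■■□□
□□■□>□
□□□□□□
□□□□□□
k=6  □□□□□□
□□□□□□
□□■■□□
□□■□■□
□□□□v□
□□□□□□
k=7  □□□□□□
□□□□□□
□□■■□□
□□■□■□
□□□<■□
□□□□□□
k=8  □□□□□□
□□□□□□
□□■■□□
□□■^■□
□□□■■□
□□□□□□
k=9  □□□□□□
□□□□□□
□□■■□□
□□■■>□
□□□■■□
□□□□□□
k=10  □□□□□□
□□□□□□
□□■■^□
□□■■□□
□□□■■□
□□□□□□
k=11  □□□□□□
□□□□□□
□□■■■>
□□■■□□
□□□■■□
□□□□□□
k=12  □□□□□□
□□□□□□
□□■■■■
□□■■□v
□□□■■□
□□□□□□
k=13  □□□□□□
□□□□□□
□□■■■■
□□■■<■
□□□■■□
□□□□□□
k=14  □□□□□□
□□□□□□
□□■■^■
□□■■■■
□□□■■□
□□□□□□
k=15  □□□□□□
□□□□□□
□□■<□■
□□■■■■
□□□■■□
□□□□□□
k=16  □□□□□□
□□□□□□
□□■□□■
□□■v■■
□□□■■□
□□□□□□
k=17  □□□□□□
□□□□□□
□□■□□■
□□■□>■
□□□■■□
□□□□□□
k=18  □□□□□□
□□□□□□
□□■□^■
□□■□□■
□□□■■□
□□□□□□
k=19  □□□□□□
□□□□□□
□□■□■>
□□■□□■
□□□■■□
□□□□□□
k=20  □□□□□□
□□□□□^
□□■□■□
□□■□□■
□□□■■□
□□□□□□
k=21  □□□□□□
>□□□□■
□□■□■□
□□■□□■
□□□■■□
□□□□□□
k=22  □□□□□□
■□□□□■
v□■□■□
□□■□□■
□□□■■□
□□□□□□
k=23  □□□□□□
■□□□□■
■□■□■<
□□■□□■
□□□■■□
□□□□□□
k=24  □□□□□□
■□□□□^
■□■□■■
□□■□□■
□□□■■□
□□□□□□
k=25  □□□□□□
■□□□<□
■□■□■■
□□■□□■
□□□■■□
□□□□□□
k=26  □□□□^□
■□□□■□
■□■□■■
□□■□□■
□□□■■□
□□□□□□
k=27  □□□□■>
■□□□■□
■□■□■■
□□■□□■
□□□■■□
□□□□□□

0,5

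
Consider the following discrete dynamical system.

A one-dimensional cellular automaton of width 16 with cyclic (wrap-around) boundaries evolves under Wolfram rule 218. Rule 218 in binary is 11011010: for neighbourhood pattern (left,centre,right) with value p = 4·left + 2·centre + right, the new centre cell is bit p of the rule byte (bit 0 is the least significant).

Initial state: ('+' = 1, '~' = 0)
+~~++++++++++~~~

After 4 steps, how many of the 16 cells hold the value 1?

[0] +~~++++++++++~~~
[1] ~+++++++++++++~+
[2] ~+++++++++++++~~
[3] +++++++++++++++~
[4] +++++++++++++++~

15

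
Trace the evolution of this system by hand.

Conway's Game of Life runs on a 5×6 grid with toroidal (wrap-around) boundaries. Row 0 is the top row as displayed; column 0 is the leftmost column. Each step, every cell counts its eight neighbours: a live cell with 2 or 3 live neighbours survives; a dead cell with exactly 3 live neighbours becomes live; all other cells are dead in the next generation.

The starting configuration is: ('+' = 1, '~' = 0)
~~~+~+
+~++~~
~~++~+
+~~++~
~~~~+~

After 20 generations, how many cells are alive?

step 0: ~~~+~+
+~++~~
~~++~+
+~~++~
~~~~+~
step 1: ~~++~+
++~~~+
+~~~~+
~~+~~~
~~~~~~
step 2: ~++~++
~++~~~
~~~~~+
~~~~~~
~~++~~
step 3: +~~~+~
~+++++
~~~~~~
~~~~~~
~++++~
step 4: +~~~~~
++++++
~~+++~
~~++~~
~+++++
step 5: ~~~~~~
+~~~~~
+~~~~~
~~~~~+
++~~++
step 6: ~+~~~~
~~~~~~
+~~~~+
~+~~+~
+~~~++
step 7: +~~~~+
+~~~~~
+~~~~+
~+~~+~
++~~++
step 8: ~~~~+~
~+~~~~
++~~~+
~+~~+~
~+~~+~
step 9: ~~~~~~
~+~~~+
~++~~+
~++~+~
~~~+++
step 10: +~~~~+
~++~~~
~~~+++
~+~~~~
~~++++
step 11: +~~~~+
~+++~~
++~++~
+~~~~~
~+++++
step 12: ~~~~~+
~~~+~~
+~~+++
~~~~~~
~++++~
step 13: ~~~~~~
+~~+~~
~~~+++
++~~~~
~~+++~
step 14: ~~+~+~
~~~+~+
~+++++
++~~~~
~+++~~
step 15: ~+~~+~
++~~~+
~+~+~+
~~~~~+
+~~+~~
step 16: ~++~+~
~+~~~+
~++~~+
~~+~~+
+~~~++
step 17: ~++++~
~~~+++
~++~++
~~++~~
+~+~+~
step 18: ++~~~~
~~~~~~
++~~~+
+~~~~~
~~~~++
step 19: +~~~~+
~~~~~+
++~~~+
~+~~+~
~+~~~+
step 20: ~~~~++
~+~~+~
~+~~++
~++~+~
~+~~++

13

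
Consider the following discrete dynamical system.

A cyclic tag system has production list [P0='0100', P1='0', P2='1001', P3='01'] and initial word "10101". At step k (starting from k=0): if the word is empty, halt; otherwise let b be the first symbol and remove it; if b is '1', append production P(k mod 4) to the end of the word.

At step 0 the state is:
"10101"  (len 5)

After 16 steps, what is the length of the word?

0) "10101"  (len 5)
1) "01010100"  (len 8)
2) "1010100"  (len 7)
3) "0101001001"  (len 10)
4) "101001001"  (len 9)
5) "010010010100"  (len 12)
6) "10010010100"  (len 11)
7) "00100101001001"  (len 14)
8) "0100101001001"  (len 13)
9) "100101001001"  (len 12)
10) "001010010010"  (len 12)
11) "01010010010"  (len 11)
12) "1010010010"  (len 10)
13) "0100100100100"  (len 13)
14) "100100100100"  (len 12)
15) "001001001001001"  (len 15)
16) "01001001001001"  (len 14)

14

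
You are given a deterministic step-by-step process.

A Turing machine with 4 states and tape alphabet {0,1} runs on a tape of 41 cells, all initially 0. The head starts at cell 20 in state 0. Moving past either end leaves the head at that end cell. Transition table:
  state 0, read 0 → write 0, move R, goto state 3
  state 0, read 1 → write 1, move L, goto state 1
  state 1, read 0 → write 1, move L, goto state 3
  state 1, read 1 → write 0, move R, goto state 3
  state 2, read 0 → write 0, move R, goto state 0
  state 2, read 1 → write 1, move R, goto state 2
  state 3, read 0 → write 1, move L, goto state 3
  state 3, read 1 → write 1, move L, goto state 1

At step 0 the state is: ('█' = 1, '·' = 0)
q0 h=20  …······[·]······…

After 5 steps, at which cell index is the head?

17

t=0: q0 h=20  …······[·]······…
t=1: q3 h=21  …······[·]······…
t=2: q3 h=20  …······[·]█·····…
t=3: q3 h=19  …······[·]██····…
t=4: q3 h=18  …······[·]███···…
t=5: q3 h=17  …······[·]████··…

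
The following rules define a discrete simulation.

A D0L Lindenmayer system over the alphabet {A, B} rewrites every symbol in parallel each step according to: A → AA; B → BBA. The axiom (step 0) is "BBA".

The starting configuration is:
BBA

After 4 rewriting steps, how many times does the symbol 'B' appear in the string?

32

step 0: BBA
step 1: BBABBAAA
step 2: BBABBAAABBABBAAAAAAA
step 3: BBABBAAABBABBAAAAAAABBABBAAABBABBAAAAAAAAAAAAAAA
step 4: BBABBAAABBABBAAAAAAABBABBAAABBABBAAAAAAAAAAAAAAABBABBAAABBABBAAAAAAABBABBAAABBABBAAAAAAAAAAAAAAAAAAAAAAAAAAAAAAA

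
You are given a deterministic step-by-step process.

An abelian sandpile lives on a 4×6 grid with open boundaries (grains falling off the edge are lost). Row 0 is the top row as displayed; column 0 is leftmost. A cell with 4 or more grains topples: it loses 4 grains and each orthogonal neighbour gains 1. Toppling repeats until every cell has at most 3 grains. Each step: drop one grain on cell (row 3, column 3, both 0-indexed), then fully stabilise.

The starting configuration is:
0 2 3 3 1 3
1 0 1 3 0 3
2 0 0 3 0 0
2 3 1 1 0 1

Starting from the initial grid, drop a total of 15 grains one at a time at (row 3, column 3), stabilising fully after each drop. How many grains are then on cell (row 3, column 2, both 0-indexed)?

3

k=0  0 2 3 3 1 3
1 0 1 3 0 3
2 0 0 3 0 0
2 3 1 1 0 1
k=1  0 2 3 3 1 3
1 0 1 3 0 3
2 0 0 3 0 0
2 3 1 2 0 1
k=2  0 2 3 3 1 3
1 0 1 3 0 3
2 0 0 3 0 0
2 3 1 3 0 1
k=3  0 3 0 1 2 3
1 0 3 1 1 3
2 0 1 1 1 0
2 3 2 1 1 1
k=4  0 3 0 1 2 3
1 0 3 1 1 3
2 0 1 1 1 0
2 3 2 2 1 1
k=5  0 3 0 1 2 3
1 0 3 1 1 3
2 0 1 1 1 0
2 3 2 3 1 1
k=6  0 3 0 1 2 3
1 0 3 1 1 3
2 0 1 2 1 0
2 3 3 0 2 1
k=7  0 3 0 1 2 3
1 0 3 1 1 3
2 0 1 2 1 0
2 3 3 1 2 1
k=8  0 3 0 1 2 3
1 0 3 1 1 3
2 0 1 2 1 0
2 3 3 2 2 1
k=9  0 3 0 1 2 3
1 0 3 1 1 3
2 0 1 2 1 0
2 3 3 3 2 1
k=10  0 3 0 1 2 3
1 0 3 1 1 3
2 1 2 3 1 0
3 0 1 1 3 1
k=11  0 3 0 1 2 3
1 0 3 1 1 3
2 1 2 3 1 0
3 0 1 2 3 1
k=12  0 3 0 1 2 3
1 0 3 1 1 3
2 1 2 3 1 0
3 0 1 3 3 1
k=13  0 3 0 1 2 3
1 0 3 2 1 3
2 1 3 0 3 0
3 0 2 2 0 2
k=14  0 3 0 1 2 3
1 0 3 2 1 3
2 1 3 0 3 0
3 0 2 3 0 2
k=15  0 3 0 1 2 3
1 0 3 2 1 3
2 1 3 1 3 0
3 0 3 0 1 2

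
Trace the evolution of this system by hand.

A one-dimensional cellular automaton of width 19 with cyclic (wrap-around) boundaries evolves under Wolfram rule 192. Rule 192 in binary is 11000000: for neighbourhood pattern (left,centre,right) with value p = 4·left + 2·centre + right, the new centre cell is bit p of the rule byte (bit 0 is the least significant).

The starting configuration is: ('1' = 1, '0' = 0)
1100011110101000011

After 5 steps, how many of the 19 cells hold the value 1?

0

gen 0: 1100011110101000011
gen 1: 1100001110000000001
gen 2: 1100000110000000000
gen 3: 0100000010000000000
gen 4: 0000000000000000000
gen 5: 0000000000000000000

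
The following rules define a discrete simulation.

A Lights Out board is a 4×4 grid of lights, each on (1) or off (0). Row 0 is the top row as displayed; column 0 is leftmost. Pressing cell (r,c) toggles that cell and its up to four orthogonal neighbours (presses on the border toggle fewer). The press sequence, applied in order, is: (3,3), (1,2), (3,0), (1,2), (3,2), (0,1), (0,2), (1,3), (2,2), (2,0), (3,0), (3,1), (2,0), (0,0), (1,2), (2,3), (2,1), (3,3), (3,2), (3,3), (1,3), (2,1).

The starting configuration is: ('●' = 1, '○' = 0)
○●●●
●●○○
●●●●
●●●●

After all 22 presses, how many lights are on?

t=0: ○●●●
●●○○
●●●●
●●●●
t=1: ○●●●
●●○○
●●●○
●●○○
t=2: ○●○●
●○●●
●●○○
●●○○
t=3: ○●○●
●○●●
○●○○
○○○○
t=4: ○●●●
●●○○
○●●○
○○○○
t=5: ○●●●
●●○○
○●○○
○●●●
t=6: ●○○●
●○○○
○●○○
○●●●
t=7: ●●●○
●○●○
○●○○
○●●●
t=8: ●●●●
●○○●
○●○●
○●●●
t=9: ●●●●
●○●●
○○●○
○●○●
t=10: ●●●●
○○●●
●●●○
●●○●
t=11: ●●●●
○○●●
○●●○
○○○●
t=12: ●●●●
○○●●
○○●○
●●●●
t=13: ●●●●
●○●●
●●●○
○●●●
t=14: ○○●●
○○●●
●●●○
○●●●
t=15: ○○○●
○●○○
●●○○
○●●●
t=16: ○○○●
○●○●
●●●●
○●●○
t=17: ○○○●
○○○●
○○○●
○○●○
t=18: ○○○●
○○○●
○○○○
○○○●
t=19: ○○○●
○○○●
○○●○
○●●○
t=20: ○○○●
○○○●
○○●●
○●○●
t=21: ○○○○
○○●○
○○●○
○●○●
t=22: ○○○○
○●●○
●●○○
○○○●

5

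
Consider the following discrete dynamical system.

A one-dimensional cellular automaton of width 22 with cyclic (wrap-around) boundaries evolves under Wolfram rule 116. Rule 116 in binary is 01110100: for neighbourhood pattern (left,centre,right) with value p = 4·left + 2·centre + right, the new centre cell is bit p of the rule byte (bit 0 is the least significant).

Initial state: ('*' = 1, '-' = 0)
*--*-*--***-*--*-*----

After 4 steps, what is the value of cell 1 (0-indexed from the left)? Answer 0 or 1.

step 0: *--*-*--***-*--*-*----
step 1: **-****---****-****---
step 2: -**---**-----**---**--
step 3: --**---**-----**---**-
step 4: ---**---**-----**---**

0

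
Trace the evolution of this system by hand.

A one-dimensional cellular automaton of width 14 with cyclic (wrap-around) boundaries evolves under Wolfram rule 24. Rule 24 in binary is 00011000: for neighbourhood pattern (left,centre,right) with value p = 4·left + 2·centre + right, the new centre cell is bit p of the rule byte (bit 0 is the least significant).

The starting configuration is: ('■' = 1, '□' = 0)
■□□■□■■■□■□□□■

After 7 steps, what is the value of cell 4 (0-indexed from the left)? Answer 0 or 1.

0

step 0: ■□□■□■■■□■□□□■
step 1: □■□□□■□□□□■□□■
step 2: □□■□□□■□□□□■□□
step 3: □□□■□□□■□□□□■□
step 4: □□□□■□□□■□□□□■
step 5: ■□□□□■□□□■□□□□
step 6: □■□□□□■□□□■□□□
step 7: □□■□□□□■□□□■□□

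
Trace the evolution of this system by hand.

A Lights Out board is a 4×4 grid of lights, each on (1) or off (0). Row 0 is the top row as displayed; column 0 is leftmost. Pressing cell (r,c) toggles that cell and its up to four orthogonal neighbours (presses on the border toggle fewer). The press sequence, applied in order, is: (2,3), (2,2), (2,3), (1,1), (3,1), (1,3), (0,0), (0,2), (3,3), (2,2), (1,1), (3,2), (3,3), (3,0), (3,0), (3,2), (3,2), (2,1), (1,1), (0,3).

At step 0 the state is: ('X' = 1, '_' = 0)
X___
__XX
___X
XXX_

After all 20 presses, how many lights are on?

[0] X___
__XX
___X
XXX_
[1] X___
__X_
__X_
XXXX
[2] X___
____
_X_X
XX_X
[3] X___
___X
_XX_
XX__
[4] XX__
XXXX
__X_
XX__
[5] XX__
XXXX
_XX_
__X_
[6] XX_X
XX__
_XXX
__X_
[7] ___X
_X__
_XXX
__X_
[8] _XX_
_XX_
_XXX
__X_
[9] _XX_
_XX_
_XX_
___X
[10] _XX_
_X__
___X
__XX
[11] __X_
X_X_
_X_X
__XX
[12] __X_
X_X_
_XXX
_X__
[13] __X_
X_X_
_XX_
_XXX
[14] __X_
X_X_
XXX_
X_XX
[15] __X_
X_X_
_XX_
_XXX
[16] __X_
X_X_
_X__
____
[17] __X_
X_X_
_XX_
_XXX
[18] __X_
XXX_
X___
__XX
[19] _XX_
____
XX__
__XX
[20] _X_X
___X
XX__
__XX

7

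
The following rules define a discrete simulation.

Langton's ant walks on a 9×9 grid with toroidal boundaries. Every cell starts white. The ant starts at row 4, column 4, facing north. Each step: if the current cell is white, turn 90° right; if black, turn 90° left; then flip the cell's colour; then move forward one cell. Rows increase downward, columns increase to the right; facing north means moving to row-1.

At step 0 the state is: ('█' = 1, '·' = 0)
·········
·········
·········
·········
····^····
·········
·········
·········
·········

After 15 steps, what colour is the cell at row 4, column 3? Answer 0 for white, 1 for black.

1

[0] ·········
·········
·········
·········
····^····
·········
·········
·········
·········
[1] ·········
·········
·········
·········
····█>···
·········
·········
·········
·········
[2] ·········
·········
·········
·········
····██···
·····v···
·········
·········
·········
[3] ·········
·········
·········
·········
····██···
····<█···
·········
·········
·········
[4] ·········
·········
·········
·········
····^█···
····██···
·········
·········
·········
[5] ·········
·········
·········
·········
···<·█···
····██···
·········
·········
·········
[6] ·········
·········
·········
···^·····
···█·█···
····██···
·········
·········
·········
[7] ·········
·········
·········
···█>····
···█·█···
····██···
·········
·········
·········
[8] ·········
·········
·········
···██····
···█v█···
····██···
·········
·········
·········
[9] ·········
·········
·········
···██····
···<██···
····██···
·········
·········
·········
[10] ·········
·········
·········
···██····
····██···
···v██···
·········
·········
·········
[11] ·········
·········
·········
···██····
····██···
··<███···
·········
·········
·········
[12] ·········
·········
·········
···██····
··^·██···
··████···
·········
·········
·········
[13] ·········
·········
·········
···██····
··█>██···
··████···
·········
·········
·········
[14] ·········
·········
·········
···██····
··████···
··█v██···
·········
·········
·········
[15] ·········
·········
·········
···██····
··████···
··█·>█···
·········
·········
·········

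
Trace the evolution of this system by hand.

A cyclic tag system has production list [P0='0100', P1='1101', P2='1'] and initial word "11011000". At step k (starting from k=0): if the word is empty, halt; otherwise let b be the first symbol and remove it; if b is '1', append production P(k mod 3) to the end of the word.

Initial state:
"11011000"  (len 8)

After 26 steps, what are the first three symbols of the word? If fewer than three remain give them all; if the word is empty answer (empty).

0) "11011000"  (len 8)
1) "10110000100"  (len 11)
2) "01100001001101"  (len 14)
3) "1100001001101"  (len 13)
4) "1000010011010100"  (len 16)
5) "0000100110101001101"  (len 19)
6) "000100110101001101"  (len 18)
7) "00100110101001101"  (len 17)
8) "0100110101001101"  (len 16)
9) "100110101001101"  (len 15)
10) "001101010011010100"  (len 18)
11) "01101010011010100"  (len 17)
12) "1101010011010100"  (len 16)
13) "1010100110101000100"  (len 19)
14) "0101001101010001001101"  (len 22)
15) "101001101010001001101"  (len 21)
16) "010011010100010011010100"  (len 24)
17) "10011010100010011010100"  (len 23)
18) "00110101000100110101001"  (len 23)
19) "0110101000100110101001"  (len 22)
20) "110101000100110101001"  (len 21)
21) "101010001001101010011"  (len 21)
22) "010100010011010100110100"  (len 24)
23) "10100010011010100110100"  (len 23)
24) "01000100110101001101001"  (len 23)
25) "1000100110101001101001"  (len 22)
26) "0001001101010011010011101"  (len 25)

000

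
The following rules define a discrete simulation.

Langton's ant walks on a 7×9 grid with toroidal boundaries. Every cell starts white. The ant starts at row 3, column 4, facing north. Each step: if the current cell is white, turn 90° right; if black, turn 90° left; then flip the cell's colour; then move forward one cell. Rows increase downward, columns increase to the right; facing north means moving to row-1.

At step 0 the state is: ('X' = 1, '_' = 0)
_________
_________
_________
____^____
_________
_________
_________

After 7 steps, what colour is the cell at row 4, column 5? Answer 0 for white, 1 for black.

1

t=0: _________
_________
_________
____^____
_________
_________
_________
t=1: _________
_________
_________
____X>___
_________
_________
_________
t=2: _________
_________
_________
____XX___
_____v___
_________
_________
t=3: _________
_________
_________
____XX___
____<X___
_________
_________
t=4: _________
_________
_________
____^X___
____XX___
_________
_________
t=5: _________
_________
_________
___<_X___
____XX___
_________
_________
t=6: _________
_________
___^_____
___X_X___
____XX___
_________
_________
t=7: _________
_________
___X>____
___X_X___
____XX___
_________
_________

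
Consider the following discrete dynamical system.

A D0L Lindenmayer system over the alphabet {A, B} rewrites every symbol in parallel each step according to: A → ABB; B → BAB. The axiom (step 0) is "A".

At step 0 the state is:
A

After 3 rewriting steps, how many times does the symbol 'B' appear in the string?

18

[0] A
[1] ABB
[2] ABBBABBAB
[3] ABBBABBABBABABBBABBABABBBAB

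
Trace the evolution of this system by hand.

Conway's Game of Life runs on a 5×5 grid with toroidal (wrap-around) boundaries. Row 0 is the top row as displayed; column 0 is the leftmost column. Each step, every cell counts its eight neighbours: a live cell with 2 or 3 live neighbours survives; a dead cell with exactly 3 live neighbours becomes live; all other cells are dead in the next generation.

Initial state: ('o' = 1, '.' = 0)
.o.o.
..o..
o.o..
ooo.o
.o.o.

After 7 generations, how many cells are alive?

t=0: .o.o.
..o..
o.o..
ooo.o
.o.o.
t=1: .o.o.
..oo.
o.o.o
....o
...o.
t=2: ...oo
o....
ooo.o
o...o
..ooo
t=3: o.o..
..o..
...o.
.....
..o..
t=4: ..oo.
.ooo.
.....
.....
.o...
t=5: ...o.
.o.o.
..o..
.....
..o..
t=6: ...o.
...o.
..o..
.....
.....
t=7: .....
..oo.
.....
.....
.....

2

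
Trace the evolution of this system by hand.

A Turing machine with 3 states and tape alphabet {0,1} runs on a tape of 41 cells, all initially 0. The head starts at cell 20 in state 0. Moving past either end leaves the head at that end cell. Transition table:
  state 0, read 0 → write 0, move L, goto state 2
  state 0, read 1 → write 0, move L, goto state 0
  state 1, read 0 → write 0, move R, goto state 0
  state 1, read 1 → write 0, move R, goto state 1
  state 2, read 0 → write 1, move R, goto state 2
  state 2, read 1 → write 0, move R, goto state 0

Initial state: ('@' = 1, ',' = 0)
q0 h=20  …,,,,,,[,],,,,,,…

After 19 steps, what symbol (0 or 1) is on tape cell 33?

1

step 0: q0 h=20  …,,,,,,[,],,,,,,…
step 1: q2 h=19  …,,,,,,[,],,,,,,…
step 2: q2 h=20  …,,,,,@[,],,,,,,…
step 3: q2 h=21  …,,,,@@[,],,,,,,…
step 4: q2 h=22  …,,,@@@[,],,,,,,…
step 5: q2 h=23  …,,@@@@[,],,,,,,…
step 6: q2 h=24  …,@@@@@[,],,,,,,…
step 7: q2 h=25  …@@@@@@[,],,,,,,…
step 8: q2 h=26  …@@@@@@[,],,,,,,…
step 9: q2 h=27  …@@@@@@[,],,,,,,…
step 10: q2 h=28  …@@@@@@[,],,,,,,…
step 11: q2 h=29  …@@@@@@[,],,,,,,…
step 12: q2 h=30  …@@@@@@[,],,,,,,…
step 13: q2 h=31  …@@@@@@[,],,,,,,…
step 14: q2 h=32  …@@@@@@[,],,,,,,…
step 15: q2 h=33  …@@@@@@[,],,,,,,…
step 16: q2 h=34  …@@@@@@[,],,,,,,|
step 17: q2 h=35  …@@@@@@[,],,,,,|
step 18: q2 h=36  …@@@@@@[,],,,,|
step 19: q2 h=37  …@@@@@@[,],,,|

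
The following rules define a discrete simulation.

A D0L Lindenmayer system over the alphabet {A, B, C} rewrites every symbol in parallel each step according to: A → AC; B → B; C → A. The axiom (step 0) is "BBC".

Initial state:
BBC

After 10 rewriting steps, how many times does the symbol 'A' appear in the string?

55

gen 0: BBC
gen 1: BBA
gen 2: BBAC
gen 3: BBACA
gen 4: BBACAAC
gen 5: BBACAACACA
gen 6: BBACAACACAACAAC
gen 7: BBACAACACAACAACACAACACA
gen 8: BBACAACACAACAACACAACACAACAACACAACAAC
gen 9: BBACAACACAACAACACAACACAACAACACAACAACACAACACAACAACACAACACA
gen 10: BBACAACACAACAACACAACACAACAACACAACAACACAACACAACAACACAACACAACAACACAACAACACAACACAACAACACAACAAC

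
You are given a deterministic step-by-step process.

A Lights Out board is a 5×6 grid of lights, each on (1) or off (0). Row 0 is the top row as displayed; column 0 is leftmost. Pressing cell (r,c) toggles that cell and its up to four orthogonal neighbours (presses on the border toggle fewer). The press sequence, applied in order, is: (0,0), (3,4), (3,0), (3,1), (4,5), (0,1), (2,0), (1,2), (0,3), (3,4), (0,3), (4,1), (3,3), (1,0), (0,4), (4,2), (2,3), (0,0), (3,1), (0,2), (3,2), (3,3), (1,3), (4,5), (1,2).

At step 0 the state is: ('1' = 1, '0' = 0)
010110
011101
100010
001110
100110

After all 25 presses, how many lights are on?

14

k=0  010110
011101
100010
001110
100110
k=1  100110
111101
100010
001110
100110
k=2  100110
111101
100000
001001
100100
k=3  100110
111101
000000
111001
000100
k=4  100110
111101
010000
000001
010100
k=5  100110
111101
010000
000000
010111
k=6  011110
101101
010000
000000
010111
k=7  011110
001101
100000
100000
010111
k=8  010110
010001
101000
100000
010111
k=9  011000
010101
101000
100000
010111
k=10  011000
010101
101010
100111
010101
k=11  010110
010001
101010
100111
010101
k=12  010110
010001
101010
110111
101101
k=13  010110
010001
101110
111001
101001
k=14  110110
100001
001110
111001
101001
k=15  110001
100011
001110
111001
101001
k=16  110001
100011
001110
110001
110101
k=17  110001
100111
000000
110101
110101
k=18  000001
000111
000000
110101
110101
k=19  000001
000111
010000
001101
100101
k=20  011101
001111
010000
001101
100101
k=21  011101
001111
011000
010001
101101
k=22  011101
001111
011100
011111
101001
k=23  011001
000001
011000
011111
101001
k=24  011001
000001
011000
011110
101010
k=25  010001
011101
010000
011110
101010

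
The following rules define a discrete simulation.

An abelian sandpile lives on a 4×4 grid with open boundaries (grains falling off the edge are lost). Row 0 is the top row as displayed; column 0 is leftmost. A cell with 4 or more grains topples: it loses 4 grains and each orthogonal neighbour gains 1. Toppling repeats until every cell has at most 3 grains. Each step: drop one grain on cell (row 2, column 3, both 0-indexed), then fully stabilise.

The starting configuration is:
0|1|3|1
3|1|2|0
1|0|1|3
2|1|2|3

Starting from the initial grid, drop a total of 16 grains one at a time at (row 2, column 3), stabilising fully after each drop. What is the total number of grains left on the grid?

0) 0|1|3|1
3|1|2|0
1|0|1|3
2|1|2|3
1) 0|1|3|1
3|1|2|1
1|0|2|1
2|1|3|0
2) 0|1|3|1
3|1|2|1
1|0|2|2
2|1|3|0
3) 0|1|3|1
3|1|2|1
1|0|2|3
2|1|3|0
4) 0|1|3|1
3|1|2|2
1|0|3|0
2|1|3|1
5) 0|1|3|1
3|1|2|2
1|0|3|1
2|1|3|1
6) 0|1|3|1
3|1|2|2
1|0|3|2
2|1|3|1
7) 0|1|3|1
3|1|2|2
1|0|3|3
2|1|3|1
8) 0|1|3|1
3|1|3|3
1|1|1|1
2|2|0|3
9) 0|1|3|1
3|1|3|3
1|1|1|2
2|2|0|3
10) 0|1|3|1
3|1|3|3
1|1|1|3
2|2|0|3
11) 0|2|0|3
3|2|1|1
1|1|3|2
2|2|1|0
12) 0|2|0|3
3|2|1|1
1|1|3|3
2|2|1|0
13) 0|2|0|3
3|2|2|2
1|2|0|1
2|2|2|1
14) 0|2|0|3
3|2|2|2
1|2|0|2
2|2|2|1
15) 0|2|0|3
3|2|2|2
1|2|0|3
2|2|2|1
16) 0|2|0|3
3|2|2|3
1|2|1|0
2|2|2|2

27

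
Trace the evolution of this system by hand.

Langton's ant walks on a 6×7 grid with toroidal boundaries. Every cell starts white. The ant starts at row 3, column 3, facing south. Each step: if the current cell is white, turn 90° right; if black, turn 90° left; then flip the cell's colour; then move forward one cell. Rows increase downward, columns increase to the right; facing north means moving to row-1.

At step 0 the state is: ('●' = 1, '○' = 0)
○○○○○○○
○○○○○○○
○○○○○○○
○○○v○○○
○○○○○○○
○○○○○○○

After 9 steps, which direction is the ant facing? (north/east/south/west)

t=0: ○○○○○○○
○○○○○○○
○○○○○○○
○○○v○○○
○○○○○○○
○○○○○○○
t=1: ○○○○○○○
○○○○○○○
○○○○○○○
○○<●○○○
○○○○○○○
○○○○○○○
t=2: ○○○○○○○
○○○○○○○
○○^○○○○
○○●●○○○
○○○○○○○
○○○○○○○
t=3: ○○○○○○○
○○○○○○○
○○●>○○○
○○●●○○○
○○○○○○○
○○○○○○○
t=4: ○○○○○○○
○○○○○○○
○○●●○○○
○○●v○○○
○○○○○○○
○○○○○○○
t=5: ○○○○○○○
○○○○○○○
○○●●○○○
○○●○>○○
○○○○○○○
○○○○○○○
t=6: ○○○○○○○
○○○○○○○
○○●●○○○
○○●○●○○
○○○○v○○
○○○○○○○
t=7: ○○○○○○○
○○○○○○○
○○●●○○○
○○●○●○○
○○○<●○○
○○○○○○○
t=8: ○○○○○○○
○○○○○○○
○○●●○○○
○○●^●○○
○○○●●○○
○○○○○○○
t=9: ○○○○○○○
○○○○○○○
○○●●○○○
○○●●>○○
○○○●●○○
○○○○○○○

east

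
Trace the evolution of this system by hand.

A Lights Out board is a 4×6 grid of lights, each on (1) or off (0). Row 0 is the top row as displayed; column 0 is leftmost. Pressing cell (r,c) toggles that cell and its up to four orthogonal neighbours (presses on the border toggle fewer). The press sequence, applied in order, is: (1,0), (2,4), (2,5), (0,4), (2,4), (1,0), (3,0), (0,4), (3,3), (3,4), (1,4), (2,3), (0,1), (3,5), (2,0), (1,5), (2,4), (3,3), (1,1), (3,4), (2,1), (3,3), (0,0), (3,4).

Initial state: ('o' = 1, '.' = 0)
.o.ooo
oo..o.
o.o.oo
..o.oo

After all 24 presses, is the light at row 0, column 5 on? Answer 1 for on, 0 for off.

step 0: .o.ooo
oo..o.
o.o.oo
..o.oo
step 1: oo.ooo
....o.
..o.oo
..o.oo
step 2: oo.ooo
......
..oo..
..o..o
step 3: oo.ooo
.....o
..oooo
..o...
step 4: oo....
....oo
..oooo
..o...
step 5: oo....
.....o
..o...
..o.o.
step 6: .o....
oo...o
o.o...
..o.o.
step 7: .o....
oo...o
..o...
ooo.o.
step 8: .o.ooo
oo..oo
..o...
ooo.o.
step 9: .o.ooo
oo..oo
..oo..
oo.o..
step 10: .o.ooo
oo..oo
..ooo.
oo..oo
step 11: .o.o.o
oo.o..
..oo..
oo..oo
step 12: .o.o.o
oo....
....o.
oo.ooo
step 13: o.oo.o
o.....
....o.
oo.ooo
step 14: o.oo.o
o.....
....oo
oo.o..
step 15: o.oo.o
......
oo..oo
.o.o..
step 16: o.oo..
....oo
oo..o.
.o.o..
step 17: o.oo..
.....o
oo.o.o
.o.oo.
step 18: o.oo..
.....o
oo...o
.oo...
step 19: oooo..
ooo..o
o....o
.oo...
step 20: oooo..
ooo..o
o...oo
.ooooo
step 21: oooo..
o.o..o
.oo.oo
..oooo
step 22: oooo..
o.o..o
.ooooo
.....o
step 23: ..oo..
..o..o
.ooooo
.....o
step 24: ..oo..
..o..o
.ooo.o
...oo.

0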